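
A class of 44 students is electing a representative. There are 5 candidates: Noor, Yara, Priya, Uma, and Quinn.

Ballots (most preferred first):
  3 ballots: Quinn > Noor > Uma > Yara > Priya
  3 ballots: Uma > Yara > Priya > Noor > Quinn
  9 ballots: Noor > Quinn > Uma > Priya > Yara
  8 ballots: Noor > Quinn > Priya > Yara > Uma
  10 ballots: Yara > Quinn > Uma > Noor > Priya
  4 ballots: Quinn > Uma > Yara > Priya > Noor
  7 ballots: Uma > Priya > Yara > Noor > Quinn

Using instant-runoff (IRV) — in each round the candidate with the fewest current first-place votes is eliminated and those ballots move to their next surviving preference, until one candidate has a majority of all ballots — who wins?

Uma

Round 1: Noor 17, Yara 10, Priya 0, Uma 10, Quinn 7. Priya eliminated.
Round 2: Noor 17, Yara 10, Uma 10, Quinn 7. Quinn eliminated.
Round 3: Noor 20, Yara 10, Uma 14. Yara eliminated.
Round 4: Noor 20, Uma 24. Uma has a majority (≥23).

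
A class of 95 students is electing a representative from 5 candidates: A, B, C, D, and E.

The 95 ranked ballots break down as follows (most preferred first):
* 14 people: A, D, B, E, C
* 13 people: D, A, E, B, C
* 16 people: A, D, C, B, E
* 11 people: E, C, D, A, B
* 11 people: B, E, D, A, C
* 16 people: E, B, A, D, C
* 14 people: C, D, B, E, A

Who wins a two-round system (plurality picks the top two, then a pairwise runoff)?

Round 1 first-place votes: A 30, B 11, C 14, D 13, E 27. A and E advance.
Runoff: A is ranked above E on 43 ballots, E above A on 52.

E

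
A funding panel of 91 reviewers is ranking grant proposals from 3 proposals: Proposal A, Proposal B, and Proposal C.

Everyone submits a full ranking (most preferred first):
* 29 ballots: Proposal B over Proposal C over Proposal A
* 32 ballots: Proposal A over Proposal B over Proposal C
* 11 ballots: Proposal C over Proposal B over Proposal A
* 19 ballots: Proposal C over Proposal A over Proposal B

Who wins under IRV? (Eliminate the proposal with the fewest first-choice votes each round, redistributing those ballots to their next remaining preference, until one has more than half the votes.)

Proposal C

Round 1: Proposal A 32, Proposal B 29, Proposal C 30. Proposal B eliminated.
Round 2: Proposal A 32, Proposal C 59. Proposal C has a majority (≥46).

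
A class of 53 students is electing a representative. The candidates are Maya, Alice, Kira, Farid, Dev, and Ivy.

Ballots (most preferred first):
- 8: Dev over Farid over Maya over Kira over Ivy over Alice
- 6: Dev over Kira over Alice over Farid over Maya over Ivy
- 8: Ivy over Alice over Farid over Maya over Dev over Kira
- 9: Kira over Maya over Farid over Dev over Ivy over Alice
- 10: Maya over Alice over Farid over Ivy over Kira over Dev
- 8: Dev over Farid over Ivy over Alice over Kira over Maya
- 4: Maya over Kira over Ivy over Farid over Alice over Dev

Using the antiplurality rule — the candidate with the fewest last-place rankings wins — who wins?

Last-place votes: Maya 8, Alice 17, Kira 8, Farid 0, Dev 14, Ivy 6.

Farid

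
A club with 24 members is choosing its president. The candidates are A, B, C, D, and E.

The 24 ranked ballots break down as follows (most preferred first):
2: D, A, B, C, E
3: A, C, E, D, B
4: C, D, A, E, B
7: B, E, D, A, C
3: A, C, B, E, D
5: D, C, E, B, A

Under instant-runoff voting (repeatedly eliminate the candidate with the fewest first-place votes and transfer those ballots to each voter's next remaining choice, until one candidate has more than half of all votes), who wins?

D

Round 1: A 6, B 7, C 4, D 7, E 0. E eliminated.
Round 2: A 6, B 7, C 4, D 7. C eliminated.
Round 3: A 6, B 7, D 11. A eliminated.
Round 4: B 10, D 14. D has a majority (≥13).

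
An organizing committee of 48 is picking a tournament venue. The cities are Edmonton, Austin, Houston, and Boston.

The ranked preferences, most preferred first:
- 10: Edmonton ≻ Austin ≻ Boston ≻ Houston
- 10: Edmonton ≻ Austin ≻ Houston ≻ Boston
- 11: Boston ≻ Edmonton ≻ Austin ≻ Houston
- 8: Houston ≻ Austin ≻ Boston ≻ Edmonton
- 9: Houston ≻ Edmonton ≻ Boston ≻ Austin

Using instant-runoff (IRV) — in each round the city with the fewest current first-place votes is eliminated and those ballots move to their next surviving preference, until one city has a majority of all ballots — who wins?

Edmonton

Round 1: Edmonton 20, Austin 0, Houston 17, Boston 11. Austin eliminated.
Round 2: Edmonton 20, Houston 17, Boston 11. Boston eliminated.
Round 3: Edmonton 31, Houston 17. Edmonton has a majority (≥25).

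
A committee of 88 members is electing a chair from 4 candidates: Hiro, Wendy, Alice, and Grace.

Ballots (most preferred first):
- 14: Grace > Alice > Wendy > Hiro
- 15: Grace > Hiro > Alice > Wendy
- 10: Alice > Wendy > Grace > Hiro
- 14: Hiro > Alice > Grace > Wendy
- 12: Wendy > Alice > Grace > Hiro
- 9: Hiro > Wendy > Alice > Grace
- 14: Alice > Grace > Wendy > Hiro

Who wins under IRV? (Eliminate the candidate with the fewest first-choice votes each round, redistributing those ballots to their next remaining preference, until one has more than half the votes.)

Alice

Round 1: Hiro 23, Wendy 12, Alice 24, Grace 29. Wendy eliminated.
Round 2: Hiro 23, Alice 36, Grace 29. Hiro eliminated.
Round 3: Alice 59, Grace 29. Alice has a majority (≥45).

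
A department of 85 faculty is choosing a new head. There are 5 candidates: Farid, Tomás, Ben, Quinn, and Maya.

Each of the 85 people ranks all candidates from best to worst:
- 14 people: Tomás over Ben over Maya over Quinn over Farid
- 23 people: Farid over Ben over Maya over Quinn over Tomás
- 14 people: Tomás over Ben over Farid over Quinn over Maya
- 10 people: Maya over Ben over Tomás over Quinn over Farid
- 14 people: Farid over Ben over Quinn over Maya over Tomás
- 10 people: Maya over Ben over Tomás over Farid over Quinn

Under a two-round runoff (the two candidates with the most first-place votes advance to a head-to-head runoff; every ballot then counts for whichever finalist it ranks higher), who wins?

Tomás

Round 1 first-place votes: Farid 37, Tomás 28, Ben 0, Quinn 0, Maya 20. Farid and Tomás advance.
Runoff: Farid is ranked above Tomás on 37 ballots, Tomás above Farid on 48.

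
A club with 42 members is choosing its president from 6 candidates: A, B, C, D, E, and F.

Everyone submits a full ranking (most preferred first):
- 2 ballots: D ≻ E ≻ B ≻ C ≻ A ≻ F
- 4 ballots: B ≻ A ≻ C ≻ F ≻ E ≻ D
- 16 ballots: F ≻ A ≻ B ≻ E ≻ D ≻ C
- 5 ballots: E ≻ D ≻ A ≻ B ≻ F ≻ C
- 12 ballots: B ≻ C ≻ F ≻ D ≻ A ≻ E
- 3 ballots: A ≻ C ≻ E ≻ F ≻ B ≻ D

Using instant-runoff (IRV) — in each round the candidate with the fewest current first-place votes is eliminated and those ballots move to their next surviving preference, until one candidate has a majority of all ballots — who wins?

B

Round 1: A 3, B 16, C 0, D 2, E 5, F 16. C eliminated.
Round 2: A 3, B 16, D 2, E 5, F 16. D eliminated.
Round 3: A 3, B 16, E 7, F 16. A eliminated.
Round 4: B 16, E 10, F 16. E eliminated.
Round 5: B 23, F 19. B has a majority (≥22).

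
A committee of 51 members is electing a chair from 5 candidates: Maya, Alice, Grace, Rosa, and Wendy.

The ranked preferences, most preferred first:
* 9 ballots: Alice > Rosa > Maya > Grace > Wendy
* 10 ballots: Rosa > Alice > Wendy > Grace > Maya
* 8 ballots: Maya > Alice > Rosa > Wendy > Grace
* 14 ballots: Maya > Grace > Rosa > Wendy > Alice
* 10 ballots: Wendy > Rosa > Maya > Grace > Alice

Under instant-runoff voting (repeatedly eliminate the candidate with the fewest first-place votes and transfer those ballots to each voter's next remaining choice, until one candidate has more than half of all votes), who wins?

Rosa

Round 1: Maya 22, Alice 9, Grace 0, Rosa 10, Wendy 10. Grace eliminated.
Round 2: Maya 22, Alice 9, Rosa 10, Wendy 10. Alice eliminated.
Round 3: Maya 22, Rosa 19, Wendy 10. Wendy eliminated.
Round 4: Maya 22, Rosa 29. Rosa has a majority (≥26).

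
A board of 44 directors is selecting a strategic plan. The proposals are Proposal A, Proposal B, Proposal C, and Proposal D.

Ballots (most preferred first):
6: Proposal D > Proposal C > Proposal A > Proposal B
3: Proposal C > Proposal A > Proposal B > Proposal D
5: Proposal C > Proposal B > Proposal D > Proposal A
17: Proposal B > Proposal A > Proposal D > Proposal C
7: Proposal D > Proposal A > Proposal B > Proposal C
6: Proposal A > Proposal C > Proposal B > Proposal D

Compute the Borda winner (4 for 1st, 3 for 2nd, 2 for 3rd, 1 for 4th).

Proposal A: 6×2 + 3×3 + 5×1 + 17×3 + 7×3 + 6×4 = 122
Proposal B: 6×1 + 3×2 + 5×3 + 17×4 + 7×2 + 6×2 = 121
Proposal C: 6×3 + 3×4 + 5×4 + 17×1 + 7×1 + 6×3 = 92
Proposal D: 6×4 + 3×1 + 5×2 + 17×2 + 7×4 + 6×1 = 105

Proposal A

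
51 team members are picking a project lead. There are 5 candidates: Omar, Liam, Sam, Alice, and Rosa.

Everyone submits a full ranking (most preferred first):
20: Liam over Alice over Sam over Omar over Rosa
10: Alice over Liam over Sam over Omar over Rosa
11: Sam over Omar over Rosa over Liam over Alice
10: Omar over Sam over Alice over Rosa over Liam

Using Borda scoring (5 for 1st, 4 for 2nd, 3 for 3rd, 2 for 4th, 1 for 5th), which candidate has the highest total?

Omar: 20×2 + 10×2 + 11×4 + 10×5 = 154
Liam: 20×5 + 10×4 + 11×2 + 10×1 = 172
Sam: 20×3 + 10×3 + 11×5 + 10×4 = 185
Alice: 20×4 + 10×5 + 11×1 + 10×3 = 171
Rosa: 20×1 + 10×1 + 11×3 + 10×2 = 83

Sam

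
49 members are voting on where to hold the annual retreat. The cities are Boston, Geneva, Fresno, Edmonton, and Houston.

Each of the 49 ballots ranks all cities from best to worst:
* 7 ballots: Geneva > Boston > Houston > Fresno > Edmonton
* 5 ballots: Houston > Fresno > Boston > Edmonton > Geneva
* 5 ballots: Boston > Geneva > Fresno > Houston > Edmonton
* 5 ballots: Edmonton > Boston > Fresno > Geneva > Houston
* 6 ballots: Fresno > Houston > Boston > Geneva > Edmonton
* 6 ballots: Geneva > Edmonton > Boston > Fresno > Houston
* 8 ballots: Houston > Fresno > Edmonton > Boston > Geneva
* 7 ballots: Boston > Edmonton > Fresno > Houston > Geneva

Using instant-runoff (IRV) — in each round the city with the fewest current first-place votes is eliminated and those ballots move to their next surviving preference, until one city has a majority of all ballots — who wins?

Round 1: Boston 12, Geneva 13, Fresno 6, Edmonton 5, Houston 13. Edmonton eliminated.
Round 2: Boston 17, Geneva 13, Fresno 6, Houston 13. Fresno eliminated.
Round 3: Boston 17, Geneva 13, Houston 19. Geneva eliminated.
Round 4: Boston 30, Houston 19. Boston has a majority (≥25).

Boston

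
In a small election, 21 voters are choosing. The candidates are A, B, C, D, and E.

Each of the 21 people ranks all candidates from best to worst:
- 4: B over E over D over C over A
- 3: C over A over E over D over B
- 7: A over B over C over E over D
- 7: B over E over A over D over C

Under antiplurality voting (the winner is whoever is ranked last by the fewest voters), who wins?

Last-place votes: A 4, B 3, C 7, D 7, E 0.

E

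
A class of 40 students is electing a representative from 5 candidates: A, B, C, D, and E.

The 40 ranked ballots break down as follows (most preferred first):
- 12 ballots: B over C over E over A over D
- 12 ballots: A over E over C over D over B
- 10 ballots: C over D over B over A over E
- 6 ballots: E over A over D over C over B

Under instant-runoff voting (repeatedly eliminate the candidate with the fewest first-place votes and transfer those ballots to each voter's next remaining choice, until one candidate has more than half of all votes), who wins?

Round 1: A 12, B 12, C 10, D 0, E 6. D eliminated.
Round 2: A 12, B 12, C 10, E 6. E eliminated.
Round 3: A 18, B 12, C 10. C eliminated.
Round 4: A 18, B 22. B has a majority (≥21).

B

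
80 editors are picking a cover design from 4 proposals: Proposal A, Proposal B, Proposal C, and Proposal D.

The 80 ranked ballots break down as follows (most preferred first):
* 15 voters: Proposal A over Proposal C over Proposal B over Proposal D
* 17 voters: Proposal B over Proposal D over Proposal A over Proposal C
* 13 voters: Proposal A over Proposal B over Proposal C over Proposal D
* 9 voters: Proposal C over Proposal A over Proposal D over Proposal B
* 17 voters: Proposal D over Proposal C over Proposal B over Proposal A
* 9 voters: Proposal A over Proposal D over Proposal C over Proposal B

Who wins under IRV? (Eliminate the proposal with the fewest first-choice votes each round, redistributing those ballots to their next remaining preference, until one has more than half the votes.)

Round 1: Proposal A 37, Proposal B 17, Proposal C 9, Proposal D 17. Proposal C eliminated.
Round 2: Proposal A 46, Proposal B 17, Proposal D 17. Proposal A has a majority (≥41).

Proposal A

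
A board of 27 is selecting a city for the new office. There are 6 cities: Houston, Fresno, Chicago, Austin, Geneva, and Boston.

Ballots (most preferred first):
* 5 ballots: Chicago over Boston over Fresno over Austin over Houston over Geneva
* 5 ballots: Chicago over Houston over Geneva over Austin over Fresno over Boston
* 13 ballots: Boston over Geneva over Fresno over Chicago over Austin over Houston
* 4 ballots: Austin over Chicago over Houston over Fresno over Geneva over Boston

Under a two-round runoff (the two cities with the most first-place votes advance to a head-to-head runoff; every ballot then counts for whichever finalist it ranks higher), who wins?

Round 1 first-place votes: Houston 0, Fresno 0, Chicago 10, Austin 4, Geneva 0, Boston 13. Boston and Chicago advance.
Runoff: Boston is ranked above Chicago on 13 ballots, Chicago above Boston on 14.

Chicago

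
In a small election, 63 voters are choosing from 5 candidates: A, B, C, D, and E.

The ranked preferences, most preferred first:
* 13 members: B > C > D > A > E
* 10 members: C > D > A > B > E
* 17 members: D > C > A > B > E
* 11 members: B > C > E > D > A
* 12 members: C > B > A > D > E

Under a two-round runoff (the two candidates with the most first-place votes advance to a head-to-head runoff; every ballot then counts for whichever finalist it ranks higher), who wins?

Round 1 first-place votes: A 0, B 24, C 22, D 17, E 0. B and C advance.
Runoff: B is ranked above C on 24 ballots, C above B on 39.

C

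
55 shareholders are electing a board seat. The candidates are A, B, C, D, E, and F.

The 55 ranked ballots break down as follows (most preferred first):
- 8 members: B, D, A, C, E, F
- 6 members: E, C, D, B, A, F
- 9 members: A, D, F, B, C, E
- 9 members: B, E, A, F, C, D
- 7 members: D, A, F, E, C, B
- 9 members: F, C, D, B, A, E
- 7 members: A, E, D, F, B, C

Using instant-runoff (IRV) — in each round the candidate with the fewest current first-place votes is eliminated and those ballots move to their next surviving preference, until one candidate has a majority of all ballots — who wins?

Round 1: A 16, B 17, C 0, D 7, E 6, F 9. C eliminated.
Round 2: A 16, B 17, D 7, E 6, F 9. E eliminated.
Round 3: A 16, B 17, D 13, F 9. F eliminated.
Round 4: A 16, B 17, D 22. A eliminated.
Round 5: B 17, D 38. D has a majority (≥28).

D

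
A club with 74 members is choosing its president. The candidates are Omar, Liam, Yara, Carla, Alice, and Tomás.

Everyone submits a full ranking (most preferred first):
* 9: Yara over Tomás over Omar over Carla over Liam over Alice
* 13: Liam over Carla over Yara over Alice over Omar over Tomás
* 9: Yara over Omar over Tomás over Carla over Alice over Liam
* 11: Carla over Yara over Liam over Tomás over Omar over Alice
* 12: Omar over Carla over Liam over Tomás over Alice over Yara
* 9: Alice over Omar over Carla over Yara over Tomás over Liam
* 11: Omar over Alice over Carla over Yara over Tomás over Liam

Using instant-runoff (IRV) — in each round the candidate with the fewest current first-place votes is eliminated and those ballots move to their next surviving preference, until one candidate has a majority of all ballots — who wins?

Round 1: Omar 23, Liam 13, Yara 18, Carla 11, Alice 9, Tomás 0. Tomás eliminated.
Round 2: Omar 23, Liam 13, Yara 18, Carla 11, Alice 9. Alice eliminated.
Round 3: Omar 32, Liam 13, Yara 18, Carla 11. Carla eliminated.
Round 4: Omar 32, Liam 13, Yara 29. Liam eliminated.
Round 5: Omar 32, Yara 42. Yara has a majority (≥38).

Yara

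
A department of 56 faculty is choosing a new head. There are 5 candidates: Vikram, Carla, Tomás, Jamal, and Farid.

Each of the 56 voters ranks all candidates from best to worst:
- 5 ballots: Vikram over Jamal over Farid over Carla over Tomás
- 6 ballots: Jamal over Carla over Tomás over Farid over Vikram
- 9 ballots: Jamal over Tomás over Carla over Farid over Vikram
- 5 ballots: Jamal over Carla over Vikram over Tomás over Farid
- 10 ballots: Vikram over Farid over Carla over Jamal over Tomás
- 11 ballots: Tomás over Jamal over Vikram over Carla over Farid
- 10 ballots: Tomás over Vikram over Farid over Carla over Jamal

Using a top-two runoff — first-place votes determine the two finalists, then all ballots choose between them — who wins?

Jamal

Round 1 first-place votes: Vikram 15, Carla 0, Tomás 21, Jamal 20, Farid 0. Tomás and Jamal advance.
Runoff: Tomás is ranked above Jamal on 21 ballots, Jamal above Tomás on 35.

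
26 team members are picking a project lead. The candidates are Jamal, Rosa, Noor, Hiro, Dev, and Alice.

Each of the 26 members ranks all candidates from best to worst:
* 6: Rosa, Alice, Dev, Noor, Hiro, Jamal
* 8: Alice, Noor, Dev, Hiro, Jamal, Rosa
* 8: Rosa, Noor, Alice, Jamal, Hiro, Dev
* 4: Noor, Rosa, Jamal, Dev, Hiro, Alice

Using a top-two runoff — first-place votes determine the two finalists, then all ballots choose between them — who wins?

Rosa

Round 1 first-place votes: Jamal 0, Rosa 14, Noor 4, Hiro 0, Dev 0, Alice 8. Rosa and Alice advance.
Runoff: Rosa is ranked above Alice on 18 ballots, Alice above Rosa on 8.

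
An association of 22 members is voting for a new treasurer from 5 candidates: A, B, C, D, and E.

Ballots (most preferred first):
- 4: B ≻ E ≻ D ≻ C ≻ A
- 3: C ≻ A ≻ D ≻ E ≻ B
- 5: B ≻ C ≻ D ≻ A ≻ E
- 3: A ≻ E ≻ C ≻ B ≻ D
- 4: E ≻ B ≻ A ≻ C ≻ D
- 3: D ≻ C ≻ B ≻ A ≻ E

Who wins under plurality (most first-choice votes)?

B

First-place votes: A 3, B 9, C 3, D 3, E 4.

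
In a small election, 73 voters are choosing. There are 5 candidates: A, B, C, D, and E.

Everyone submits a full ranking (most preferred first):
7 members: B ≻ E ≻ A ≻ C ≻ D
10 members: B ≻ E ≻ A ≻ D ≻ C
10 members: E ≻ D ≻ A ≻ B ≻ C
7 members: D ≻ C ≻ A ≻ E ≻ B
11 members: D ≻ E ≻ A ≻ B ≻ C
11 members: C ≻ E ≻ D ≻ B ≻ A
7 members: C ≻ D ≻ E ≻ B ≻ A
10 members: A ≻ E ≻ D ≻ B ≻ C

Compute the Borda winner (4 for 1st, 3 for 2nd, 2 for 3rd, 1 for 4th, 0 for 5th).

A: 7×2 + 10×2 + 10×2 + 7×2 + 11×2 + 11×0 + 7×0 + 10×4 = 130
B: 7×4 + 10×4 + 10×1 + 7×0 + 11×1 + 11×1 + 7×1 + 10×1 = 117
C: 7×1 + 10×0 + 10×0 + 7×3 + 11×0 + 11×4 + 7×4 + 10×0 = 100
D: 7×0 + 10×1 + 10×3 + 7×4 + 11×4 + 11×2 + 7×3 + 10×2 = 175
E: 7×3 + 10×3 + 10×4 + 7×1 + 11×3 + 11×3 + 7×2 + 10×3 = 208

E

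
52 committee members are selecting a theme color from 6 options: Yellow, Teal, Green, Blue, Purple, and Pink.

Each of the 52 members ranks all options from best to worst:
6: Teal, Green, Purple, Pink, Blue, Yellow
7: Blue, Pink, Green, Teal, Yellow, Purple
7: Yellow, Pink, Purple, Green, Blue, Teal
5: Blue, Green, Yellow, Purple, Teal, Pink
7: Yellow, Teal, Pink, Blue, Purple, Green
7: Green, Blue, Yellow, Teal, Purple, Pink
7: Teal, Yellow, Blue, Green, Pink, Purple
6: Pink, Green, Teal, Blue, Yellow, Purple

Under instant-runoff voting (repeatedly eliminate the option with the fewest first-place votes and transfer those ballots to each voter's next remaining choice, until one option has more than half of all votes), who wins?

Green

Round 1: Yellow 14, Teal 13, Green 7, Blue 12, Purple 0, Pink 6. Purple eliminated.
Round 2: Yellow 14, Teal 13, Green 7, Blue 12, Pink 6. Pink eliminated.
Round 3: Yellow 14, Teal 13, Green 13, Blue 12. Blue eliminated.
Round 4: Yellow 14, Teal 13, Green 25. Teal eliminated.
Round 5: Yellow 21, Green 31. Green has a majority (≥27).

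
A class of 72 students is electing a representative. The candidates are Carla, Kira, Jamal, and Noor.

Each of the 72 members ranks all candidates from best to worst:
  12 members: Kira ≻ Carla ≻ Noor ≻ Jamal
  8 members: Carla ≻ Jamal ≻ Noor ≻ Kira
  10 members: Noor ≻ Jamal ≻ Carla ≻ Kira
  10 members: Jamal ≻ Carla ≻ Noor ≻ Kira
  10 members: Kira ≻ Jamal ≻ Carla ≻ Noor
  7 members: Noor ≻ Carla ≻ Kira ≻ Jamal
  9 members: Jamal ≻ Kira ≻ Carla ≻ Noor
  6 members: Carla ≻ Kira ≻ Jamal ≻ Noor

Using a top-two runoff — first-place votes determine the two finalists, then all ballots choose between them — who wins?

Jamal

Round 1 first-place votes: Carla 14, Kira 22, Jamal 19, Noor 17. Kira and Jamal advance.
Runoff: Kira is ranked above Jamal on 35 ballots, Jamal above Kira on 37.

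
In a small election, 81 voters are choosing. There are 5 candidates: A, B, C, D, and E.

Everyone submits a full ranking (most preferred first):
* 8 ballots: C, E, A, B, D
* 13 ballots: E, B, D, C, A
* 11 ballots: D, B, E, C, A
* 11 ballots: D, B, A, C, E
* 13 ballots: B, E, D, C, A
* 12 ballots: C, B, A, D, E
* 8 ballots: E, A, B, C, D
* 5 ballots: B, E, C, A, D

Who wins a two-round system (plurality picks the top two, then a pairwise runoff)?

Round 1 first-place votes: A 0, B 18, C 20, D 22, E 21. D and E advance.
Runoff: D is ranked above E on 34 ballots, E above D on 47.

E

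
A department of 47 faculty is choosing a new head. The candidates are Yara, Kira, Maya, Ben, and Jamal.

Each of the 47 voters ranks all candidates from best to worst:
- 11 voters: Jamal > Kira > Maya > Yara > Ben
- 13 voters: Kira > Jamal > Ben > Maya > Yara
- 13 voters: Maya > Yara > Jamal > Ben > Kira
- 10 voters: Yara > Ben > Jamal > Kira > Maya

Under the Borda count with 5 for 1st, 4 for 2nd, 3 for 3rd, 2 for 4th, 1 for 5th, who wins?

Yara: 11×2 + 13×1 + 13×4 + 10×5 = 137
Kira: 11×4 + 13×5 + 13×1 + 10×2 = 142
Maya: 11×3 + 13×2 + 13×5 + 10×1 = 134
Ben: 11×1 + 13×3 + 13×2 + 10×4 = 116
Jamal: 11×5 + 13×4 + 13×3 + 10×3 = 176

Jamal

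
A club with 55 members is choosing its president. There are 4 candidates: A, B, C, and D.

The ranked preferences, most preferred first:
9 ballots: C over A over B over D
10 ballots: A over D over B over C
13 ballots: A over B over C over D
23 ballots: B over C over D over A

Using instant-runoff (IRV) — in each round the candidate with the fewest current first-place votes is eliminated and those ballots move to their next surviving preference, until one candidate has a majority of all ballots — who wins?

A

Round 1: A 23, B 23, C 9, D 0. D eliminated.
Round 2: A 23, B 23, C 9. C eliminated.
Round 3: A 32, B 23. A has a majority (≥28).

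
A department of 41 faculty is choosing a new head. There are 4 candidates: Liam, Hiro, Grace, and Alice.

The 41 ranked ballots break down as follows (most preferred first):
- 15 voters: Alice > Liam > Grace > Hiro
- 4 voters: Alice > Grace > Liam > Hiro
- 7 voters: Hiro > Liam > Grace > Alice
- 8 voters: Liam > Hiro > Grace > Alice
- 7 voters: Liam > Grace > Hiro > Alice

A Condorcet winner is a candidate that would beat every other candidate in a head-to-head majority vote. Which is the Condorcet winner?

Liam

Liam vs Hiro: 34–7
Liam vs Grace: 37–4
Liam vs Alice: 22–19
Liam beats every other candidate.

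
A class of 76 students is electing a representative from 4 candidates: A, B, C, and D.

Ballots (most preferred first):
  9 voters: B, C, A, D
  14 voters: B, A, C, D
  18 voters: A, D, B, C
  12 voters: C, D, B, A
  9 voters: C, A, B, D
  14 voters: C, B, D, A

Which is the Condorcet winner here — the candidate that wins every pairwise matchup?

B

B vs A: 49–27
B vs C: 41–35
B vs D: 46–30
B beats every other candidate.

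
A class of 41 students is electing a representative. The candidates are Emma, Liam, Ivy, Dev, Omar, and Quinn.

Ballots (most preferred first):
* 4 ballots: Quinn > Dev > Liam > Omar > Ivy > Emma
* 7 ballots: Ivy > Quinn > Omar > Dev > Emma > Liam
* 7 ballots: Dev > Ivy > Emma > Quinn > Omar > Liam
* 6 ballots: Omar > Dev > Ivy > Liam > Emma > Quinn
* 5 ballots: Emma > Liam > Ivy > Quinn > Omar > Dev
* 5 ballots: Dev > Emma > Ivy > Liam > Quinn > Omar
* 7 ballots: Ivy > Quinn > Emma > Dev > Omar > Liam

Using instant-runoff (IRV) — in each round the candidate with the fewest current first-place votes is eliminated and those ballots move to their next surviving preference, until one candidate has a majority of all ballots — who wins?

Dev

Round 1: Emma 5, Liam 0, Ivy 14, Dev 12, Omar 6, Quinn 4. Liam eliminated.
Round 2: Emma 5, Ivy 14, Dev 12, Omar 6, Quinn 4. Quinn eliminated.
Round 3: Emma 5, Ivy 14, Dev 16, Omar 6. Emma eliminated.
Round 4: Ivy 19, Dev 16, Omar 6. Omar eliminated.
Round 5: Ivy 19, Dev 22. Dev has a majority (≥21).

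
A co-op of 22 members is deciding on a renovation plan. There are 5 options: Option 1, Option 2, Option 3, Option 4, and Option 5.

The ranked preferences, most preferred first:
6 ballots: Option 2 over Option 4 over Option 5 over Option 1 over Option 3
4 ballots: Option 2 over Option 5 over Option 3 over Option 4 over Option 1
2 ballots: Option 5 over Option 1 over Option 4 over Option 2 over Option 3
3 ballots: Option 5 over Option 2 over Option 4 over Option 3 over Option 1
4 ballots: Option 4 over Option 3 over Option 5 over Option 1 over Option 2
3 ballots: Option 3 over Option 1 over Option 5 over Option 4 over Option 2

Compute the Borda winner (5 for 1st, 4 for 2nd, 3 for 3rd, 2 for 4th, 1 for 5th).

Option 1: 6×2 + 4×1 + 2×4 + 3×1 + 4×2 + 3×4 = 47
Option 2: 6×5 + 4×5 + 2×2 + 3×4 + 4×1 + 3×1 = 73
Option 3: 6×1 + 4×3 + 2×1 + 3×2 + 4×4 + 3×5 = 57
Option 4: 6×4 + 4×2 + 2×3 + 3×3 + 4×5 + 3×2 = 73
Option 5: 6×3 + 4×4 + 2×5 + 3×5 + 4×3 + 3×3 = 80

Option 5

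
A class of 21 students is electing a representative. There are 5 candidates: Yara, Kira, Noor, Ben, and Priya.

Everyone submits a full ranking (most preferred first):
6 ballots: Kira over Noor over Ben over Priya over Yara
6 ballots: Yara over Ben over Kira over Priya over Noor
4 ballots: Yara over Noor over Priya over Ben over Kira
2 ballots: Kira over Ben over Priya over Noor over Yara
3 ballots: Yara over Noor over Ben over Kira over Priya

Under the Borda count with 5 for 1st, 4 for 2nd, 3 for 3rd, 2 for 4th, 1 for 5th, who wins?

Yara: 6×1 + 6×5 + 4×5 + 2×1 + 3×5 = 73
Kira: 6×5 + 6×3 + 4×1 + 2×5 + 3×2 = 68
Noor: 6×4 + 6×1 + 4×4 + 2×2 + 3×4 = 62
Ben: 6×3 + 6×4 + 4×2 + 2×4 + 3×3 = 67
Priya: 6×2 + 6×2 + 4×3 + 2×3 + 3×1 = 45

Yara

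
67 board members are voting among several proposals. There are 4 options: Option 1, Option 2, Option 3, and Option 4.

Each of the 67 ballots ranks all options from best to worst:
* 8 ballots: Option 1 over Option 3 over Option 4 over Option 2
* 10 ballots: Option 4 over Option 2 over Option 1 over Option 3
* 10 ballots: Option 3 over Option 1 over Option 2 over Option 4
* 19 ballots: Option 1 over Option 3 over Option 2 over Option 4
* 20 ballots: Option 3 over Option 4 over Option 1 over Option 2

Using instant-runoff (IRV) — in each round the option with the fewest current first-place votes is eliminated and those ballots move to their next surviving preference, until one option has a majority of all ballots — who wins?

Option 1

Round 1: Option 1 27, Option 2 0, Option 3 30, Option 4 10. Option 2 eliminated.
Round 2: Option 1 27, Option 3 30, Option 4 10. Option 4 eliminated.
Round 3: Option 1 37, Option 3 30. Option 1 has a majority (≥34).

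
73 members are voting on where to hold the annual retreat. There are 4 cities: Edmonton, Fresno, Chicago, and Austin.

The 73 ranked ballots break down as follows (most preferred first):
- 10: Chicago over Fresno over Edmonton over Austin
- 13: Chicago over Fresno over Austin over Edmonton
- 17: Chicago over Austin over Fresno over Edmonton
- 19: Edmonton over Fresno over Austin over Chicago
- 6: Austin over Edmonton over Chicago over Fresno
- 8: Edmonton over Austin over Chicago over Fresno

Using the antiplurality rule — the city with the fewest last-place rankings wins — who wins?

Austin

Last-place votes: Edmonton 30, Fresno 14, Chicago 19, Austin 10.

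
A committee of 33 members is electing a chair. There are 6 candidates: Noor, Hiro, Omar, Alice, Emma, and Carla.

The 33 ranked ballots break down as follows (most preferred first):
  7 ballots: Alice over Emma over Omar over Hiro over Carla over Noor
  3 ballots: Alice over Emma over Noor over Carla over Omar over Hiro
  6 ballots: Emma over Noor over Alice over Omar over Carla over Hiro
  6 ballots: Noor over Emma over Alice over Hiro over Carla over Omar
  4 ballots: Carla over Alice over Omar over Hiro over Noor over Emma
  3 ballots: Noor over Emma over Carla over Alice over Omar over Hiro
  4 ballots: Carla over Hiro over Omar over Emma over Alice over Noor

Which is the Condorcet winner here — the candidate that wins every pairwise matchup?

Emma vs Noor: 20–13
Emma vs Hiro: 25–8
Emma vs Omar: 25–8
Emma vs Alice: 19–14
Emma vs Carla: 25–8
Emma beats every other candidate.

Emma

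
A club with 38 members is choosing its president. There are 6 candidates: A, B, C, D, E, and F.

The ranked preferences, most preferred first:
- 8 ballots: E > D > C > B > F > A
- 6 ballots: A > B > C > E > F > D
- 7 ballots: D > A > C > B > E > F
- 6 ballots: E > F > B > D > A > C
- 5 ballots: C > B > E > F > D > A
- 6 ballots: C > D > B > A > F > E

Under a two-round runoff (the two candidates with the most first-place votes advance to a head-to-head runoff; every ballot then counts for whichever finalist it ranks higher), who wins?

Round 1 first-place votes: A 6, B 0, C 11, D 7, E 14, F 0. E and C advance.
Runoff: E is ranked above C on 14 ballots, C above E on 24.

C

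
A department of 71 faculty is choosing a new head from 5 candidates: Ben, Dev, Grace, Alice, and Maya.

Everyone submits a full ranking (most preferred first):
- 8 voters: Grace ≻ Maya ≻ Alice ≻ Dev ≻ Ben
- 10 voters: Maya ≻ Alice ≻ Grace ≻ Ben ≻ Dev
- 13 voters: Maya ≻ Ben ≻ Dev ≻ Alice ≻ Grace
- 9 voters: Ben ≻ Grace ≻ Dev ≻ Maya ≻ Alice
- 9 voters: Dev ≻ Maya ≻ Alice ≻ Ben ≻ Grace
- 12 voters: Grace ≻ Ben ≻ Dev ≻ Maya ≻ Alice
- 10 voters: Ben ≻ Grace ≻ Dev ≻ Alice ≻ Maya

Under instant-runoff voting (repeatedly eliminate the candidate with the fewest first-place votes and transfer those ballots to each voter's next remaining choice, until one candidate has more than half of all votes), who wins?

Grace

Round 1: Ben 19, Dev 9, Grace 20, Alice 0, Maya 23. Alice eliminated.
Round 2: Ben 19, Dev 9, Grace 20, Maya 23. Dev eliminated.
Round 3: Ben 19, Grace 20, Maya 32. Ben eliminated.
Round 4: Grace 39, Maya 32. Grace has a majority (≥36).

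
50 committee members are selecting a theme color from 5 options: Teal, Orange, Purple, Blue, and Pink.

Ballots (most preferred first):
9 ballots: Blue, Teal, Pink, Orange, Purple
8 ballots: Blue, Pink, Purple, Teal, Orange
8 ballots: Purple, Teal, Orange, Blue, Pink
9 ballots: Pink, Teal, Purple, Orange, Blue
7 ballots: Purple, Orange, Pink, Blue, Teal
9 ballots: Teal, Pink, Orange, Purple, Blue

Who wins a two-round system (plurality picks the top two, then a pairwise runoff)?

Purple

Round 1 first-place votes: Teal 9, Orange 0, Purple 15, Blue 17, Pink 9. Blue and Purple advance.
Runoff: Blue is ranked above Purple on 17 ballots, Purple above Blue on 33.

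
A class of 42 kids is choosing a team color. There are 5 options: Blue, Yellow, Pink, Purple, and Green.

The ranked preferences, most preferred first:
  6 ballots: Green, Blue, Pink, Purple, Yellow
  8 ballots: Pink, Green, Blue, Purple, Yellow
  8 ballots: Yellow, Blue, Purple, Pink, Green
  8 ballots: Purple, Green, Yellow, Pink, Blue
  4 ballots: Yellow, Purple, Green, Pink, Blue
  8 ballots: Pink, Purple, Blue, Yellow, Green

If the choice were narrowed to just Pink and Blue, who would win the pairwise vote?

Pink

Pink is ranked above Blue on 28 ballots; Blue above Pink on 14.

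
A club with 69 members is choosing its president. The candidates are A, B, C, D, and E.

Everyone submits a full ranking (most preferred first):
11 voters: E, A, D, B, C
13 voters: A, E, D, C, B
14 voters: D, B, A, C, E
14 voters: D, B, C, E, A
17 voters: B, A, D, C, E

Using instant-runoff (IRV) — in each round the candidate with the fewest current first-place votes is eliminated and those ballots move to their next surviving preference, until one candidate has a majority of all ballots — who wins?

A

Round 1: A 13, B 17, C 0, D 28, E 11. C eliminated.
Round 2: A 13, B 17, D 28, E 11. E eliminated.
Round 3: A 24, B 17, D 28. B eliminated.
Round 4: A 41, D 28. A has a majority (≥35).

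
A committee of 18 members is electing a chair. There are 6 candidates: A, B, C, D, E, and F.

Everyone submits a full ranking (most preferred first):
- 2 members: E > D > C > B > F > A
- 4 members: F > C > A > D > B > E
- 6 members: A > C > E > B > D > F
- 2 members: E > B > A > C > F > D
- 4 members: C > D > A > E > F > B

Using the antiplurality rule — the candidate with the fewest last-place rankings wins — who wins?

C

Last-place votes: A 2, B 4, C 0, D 2, E 4, F 6.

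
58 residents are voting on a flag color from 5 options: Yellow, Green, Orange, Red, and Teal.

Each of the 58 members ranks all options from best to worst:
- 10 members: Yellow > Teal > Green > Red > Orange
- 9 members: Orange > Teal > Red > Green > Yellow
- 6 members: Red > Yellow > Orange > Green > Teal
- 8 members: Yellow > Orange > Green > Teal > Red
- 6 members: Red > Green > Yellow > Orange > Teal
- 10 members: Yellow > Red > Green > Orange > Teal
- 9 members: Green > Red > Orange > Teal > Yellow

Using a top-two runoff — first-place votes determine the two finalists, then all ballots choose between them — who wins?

Round 1 first-place votes: Yellow 28, Green 9, Orange 9, Red 12, Teal 0. Yellow and Red advance.
Runoff: Yellow is ranked above Red on 28 ballots, Red above Yellow on 30.

Red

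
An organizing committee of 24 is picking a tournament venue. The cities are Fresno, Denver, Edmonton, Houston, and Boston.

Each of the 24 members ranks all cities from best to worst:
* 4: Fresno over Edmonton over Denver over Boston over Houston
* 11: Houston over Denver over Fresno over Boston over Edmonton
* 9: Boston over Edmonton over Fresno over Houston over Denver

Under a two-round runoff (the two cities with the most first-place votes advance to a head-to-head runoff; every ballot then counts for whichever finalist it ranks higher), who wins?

Round 1 first-place votes: Fresno 4, Denver 0, Edmonton 0, Houston 11, Boston 9. Houston and Boston advance.
Runoff: Houston is ranked above Boston on 11 ballots, Boston above Houston on 13.

Boston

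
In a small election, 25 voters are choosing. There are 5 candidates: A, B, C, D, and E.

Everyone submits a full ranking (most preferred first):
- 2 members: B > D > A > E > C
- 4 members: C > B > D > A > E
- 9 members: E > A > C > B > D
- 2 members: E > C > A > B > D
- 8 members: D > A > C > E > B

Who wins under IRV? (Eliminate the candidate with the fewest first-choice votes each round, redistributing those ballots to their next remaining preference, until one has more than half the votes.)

Round 1: A 0, B 2, C 4, D 8, E 11. A eliminated.
Round 2: B 2, C 4, D 8, E 11. B eliminated.
Round 3: C 4, D 10, E 11. C eliminated.
Round 4: D 14, E 11. D has a majority (≥13).

D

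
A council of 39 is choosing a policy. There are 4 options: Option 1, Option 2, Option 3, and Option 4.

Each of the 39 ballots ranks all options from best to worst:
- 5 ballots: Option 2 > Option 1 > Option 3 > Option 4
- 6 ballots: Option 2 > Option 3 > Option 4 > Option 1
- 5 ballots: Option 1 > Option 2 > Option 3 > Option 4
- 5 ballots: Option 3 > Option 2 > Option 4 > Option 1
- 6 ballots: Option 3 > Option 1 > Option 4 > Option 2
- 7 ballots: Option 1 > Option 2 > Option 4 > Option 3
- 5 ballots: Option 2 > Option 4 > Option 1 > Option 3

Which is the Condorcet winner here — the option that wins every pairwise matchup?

Option 2 vs Option 1: 21–18
Option 2 vs Option 3: 28–11
Option 2 vs Option 4: 33–6
Option 2 beats every other option.

Option 2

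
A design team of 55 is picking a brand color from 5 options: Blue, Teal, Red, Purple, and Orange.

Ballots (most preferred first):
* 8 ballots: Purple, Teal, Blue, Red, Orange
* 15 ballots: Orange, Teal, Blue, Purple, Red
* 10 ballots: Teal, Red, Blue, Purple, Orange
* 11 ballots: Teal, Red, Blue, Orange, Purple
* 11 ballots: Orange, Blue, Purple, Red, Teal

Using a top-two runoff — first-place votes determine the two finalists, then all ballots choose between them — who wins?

Teal

Round 1 first-place votes: Blue 0, Teal 21, Red 0, Purple 8, Orange 26. Orange and Teal advance.
Runoff: Orange is ranked above Teal on 26 ballots, Teal above Orange on 29.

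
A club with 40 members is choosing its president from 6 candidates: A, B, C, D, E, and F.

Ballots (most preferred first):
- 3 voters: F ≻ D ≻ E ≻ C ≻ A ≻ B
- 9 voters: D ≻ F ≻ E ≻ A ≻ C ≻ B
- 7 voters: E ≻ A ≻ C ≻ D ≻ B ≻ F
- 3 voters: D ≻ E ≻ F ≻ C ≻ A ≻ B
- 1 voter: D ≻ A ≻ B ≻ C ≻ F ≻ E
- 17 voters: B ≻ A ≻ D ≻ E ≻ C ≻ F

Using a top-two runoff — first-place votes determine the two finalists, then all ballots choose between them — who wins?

D

Round 1 first-place votes: A 0, B 17, C 0, D 13, E 7, F 3. B and D advance.
Runoff: B is ranked above D on 17 ballots, D above B on 23.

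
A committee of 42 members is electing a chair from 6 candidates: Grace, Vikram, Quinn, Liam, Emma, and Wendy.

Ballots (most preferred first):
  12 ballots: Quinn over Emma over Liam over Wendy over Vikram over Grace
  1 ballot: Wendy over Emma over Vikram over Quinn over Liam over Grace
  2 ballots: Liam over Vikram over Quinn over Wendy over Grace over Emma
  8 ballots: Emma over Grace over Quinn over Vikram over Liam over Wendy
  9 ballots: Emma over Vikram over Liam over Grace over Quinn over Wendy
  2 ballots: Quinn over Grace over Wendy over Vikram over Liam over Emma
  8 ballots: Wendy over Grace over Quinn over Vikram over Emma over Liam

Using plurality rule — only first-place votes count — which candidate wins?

Emma

First-place votes: Grace 0, Vikram 0, Quinn 14, Liam 2, Emma 17, Wendy 9.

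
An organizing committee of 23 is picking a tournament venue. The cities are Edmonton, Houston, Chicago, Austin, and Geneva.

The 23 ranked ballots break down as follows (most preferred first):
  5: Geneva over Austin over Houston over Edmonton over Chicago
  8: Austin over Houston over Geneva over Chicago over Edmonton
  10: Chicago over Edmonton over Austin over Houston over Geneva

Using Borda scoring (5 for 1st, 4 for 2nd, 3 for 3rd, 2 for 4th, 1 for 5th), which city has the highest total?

Austin

Edmonton: 5×2 + 8×1 + 10×4 = 58
Houston: 5×3 + 8×4 + 10×2 = 67
Chicago: 5×1 + 8×2 + 10×5 = 71
Austin: 5×4 + 8×5 + 10×3 = 90
Geneva: 5×5 + 8×3 + 10×1 = 59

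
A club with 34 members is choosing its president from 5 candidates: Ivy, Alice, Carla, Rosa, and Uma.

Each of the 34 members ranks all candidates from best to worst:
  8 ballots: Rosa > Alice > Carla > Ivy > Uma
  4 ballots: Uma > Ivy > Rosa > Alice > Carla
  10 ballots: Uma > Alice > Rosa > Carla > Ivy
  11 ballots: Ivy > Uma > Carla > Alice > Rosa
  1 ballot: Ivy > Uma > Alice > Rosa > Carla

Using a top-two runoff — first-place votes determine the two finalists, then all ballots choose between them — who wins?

Ivy

Round 1 first-place votes: Ivy 12, Alice 0, Carla 0, Rosa 8, Uma 14. Uma and Ivy advance.
Runoff: Uma is ranked above Ivy on 14 ballots, Ivy above Uma on 20.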